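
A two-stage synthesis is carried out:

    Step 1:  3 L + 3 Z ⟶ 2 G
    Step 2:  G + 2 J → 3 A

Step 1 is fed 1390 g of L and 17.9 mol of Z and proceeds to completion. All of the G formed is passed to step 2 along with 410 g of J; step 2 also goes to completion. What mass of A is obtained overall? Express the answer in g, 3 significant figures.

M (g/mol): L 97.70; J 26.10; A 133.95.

Step 1:
n(L) = 1390 / 97.70 = 14.23 mol
n(Z) = 17.90 mol
n/ν → L: 4.743, Z: 5.967; L is limiting.
n(G) produced = (2/3) × 14.23 = 9.487 mol
Step 2:
n(G) available = 9.487 mol
n(J) = 410.0 / 26.10 = 15.71 mol
n/ν → G: 9.487, J: 7.855; J is limiting.
n(A) = (3/2) × 15.71 = 23.57 mol
mass = 23.57 × 133.95 = 3157 g

3160 g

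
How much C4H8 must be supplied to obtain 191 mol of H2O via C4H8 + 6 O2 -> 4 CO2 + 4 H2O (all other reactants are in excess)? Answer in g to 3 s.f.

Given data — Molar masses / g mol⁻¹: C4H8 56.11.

n(H2O) = 191.0 mol
n(C4H8) = (1/4) × 191.0 = 47.75 mol
mass = 47.75 × 56.11 = 2679 g

2680 g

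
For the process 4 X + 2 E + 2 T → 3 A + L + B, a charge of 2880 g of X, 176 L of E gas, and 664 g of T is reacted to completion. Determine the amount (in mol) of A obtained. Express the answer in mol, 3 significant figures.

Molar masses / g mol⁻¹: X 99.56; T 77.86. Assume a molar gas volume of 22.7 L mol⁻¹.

n(X) = 2880 / 99.56 = 28.93 mol
n(E) = 176.0 / 22.7 = 7.753 mol
n(T) = 664.0 / 77.86 = 8.528 mol
n/ν → X: 7.233, E: 3.877, T: 4.264; E is limiting.
n(A) = (3/2) × 7.753 = 11.63 mol

11.6 mol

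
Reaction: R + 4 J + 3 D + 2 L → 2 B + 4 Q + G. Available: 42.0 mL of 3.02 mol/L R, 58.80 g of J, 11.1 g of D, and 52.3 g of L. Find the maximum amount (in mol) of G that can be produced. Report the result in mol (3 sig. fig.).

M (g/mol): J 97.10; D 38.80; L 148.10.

0.0954 mol

n(R) = 3.02 × 42.00/1000 = 0.1268 mol
n(J) = 58.80 / 97.10 = 0.6056 mol
n(D) = 11.10 / 38.80 = 0.2861 mol
n(L) = 52.30 / 148.10 = 0.3531 mol
n/ν → R: 0.1268, J: 0.1514, D: 0.09537, L: 0.1766; D is limiting.
n(G) = (1/3) × 0.2861 = 0.09537 mol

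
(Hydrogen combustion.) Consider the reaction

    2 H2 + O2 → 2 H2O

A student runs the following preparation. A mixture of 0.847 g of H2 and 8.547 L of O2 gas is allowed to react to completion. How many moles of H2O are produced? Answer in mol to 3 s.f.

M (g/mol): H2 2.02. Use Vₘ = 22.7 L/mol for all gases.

0.419 mol

n(H2) = 0.8470 / 2.02 = 0.4193 mol
n(O2) = 8.547 / 22.7 = 0.3765 mol
n/ν for H2 = 0.4193/2 = 0.2097
n/ν for O2 = 0.3765/1 = 0.3765
Smallest n/ν is H2 → limiting reagent.
n(H2O) = (2/2) × 0.4193 = 0.4193 mol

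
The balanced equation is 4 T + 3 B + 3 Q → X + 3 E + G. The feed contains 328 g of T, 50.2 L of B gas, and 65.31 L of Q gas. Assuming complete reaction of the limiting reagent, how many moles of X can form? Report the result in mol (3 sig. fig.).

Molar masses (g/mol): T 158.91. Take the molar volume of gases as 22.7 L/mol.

n(T) = 328.0 / 158.91 = 2.064 mol
n(B) = 50.20 / 22.7 = 2.211 mol
n(Q) = 65.31 / 22.7 = 2.877 mol
n/ν for T = 2.064/4 = 0.5160
n/ν for B = 2.211/3 = 0.7370
n/ν for Q = 2.877/3 = 0.9590
Smallest n/ν is T → limiting reagent.
n(X) = (1/4) × 2.064 = 0.5160 mol

0.516 mol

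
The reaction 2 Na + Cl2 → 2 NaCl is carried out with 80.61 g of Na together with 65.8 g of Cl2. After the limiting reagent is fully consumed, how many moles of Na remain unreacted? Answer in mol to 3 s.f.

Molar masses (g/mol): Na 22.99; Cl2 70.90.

n(Na) = 80.61 / 22.99 = 3.506 mol
n(Cl2) = 65.80 / 70.90 = 0.9281 mol
n/ν for Na = 3.506/2 = 1.753
n/ν for Cl2 = 0.9281/1 = 0.9281
Smallest n/ν is Cl2 → limiting reagent.
Na consumed = (2/1) × 0.9281 = 1.856 mol
Na remaining = 3.506 − 1.856 = 1.650 mol

1.65 mol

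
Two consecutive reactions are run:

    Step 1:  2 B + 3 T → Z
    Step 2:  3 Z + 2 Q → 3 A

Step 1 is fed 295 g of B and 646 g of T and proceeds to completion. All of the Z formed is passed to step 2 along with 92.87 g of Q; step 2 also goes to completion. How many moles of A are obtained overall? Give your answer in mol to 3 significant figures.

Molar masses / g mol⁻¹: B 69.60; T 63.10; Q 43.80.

Step 1:
n(B) = 295.0 / 69.60 = 4.239 mol
n(T) = 646.0 / 63.10 = 10.24 mol
n/ν for B = 4.239/2 = 2.120
n/ν for T = 10.24/3 = 3.413
Smallest n/ν is B → limiting reagent.
n(Z) produced = (1/2) × 4.239 = 2.120 mol
Step 2:
n(Z) available = 2.120 mol
n(Q) = 92.87 / 43.80 = 2.120 mol
n/ν for Z = 2.120/3 = 0.7067
n/ν for Q = 2.120/2 = 1.060
Smallest n/ν is Z → limiting reagent.
n(A) = (3/3) × 2.120 = 2.120 mol

2.12 mol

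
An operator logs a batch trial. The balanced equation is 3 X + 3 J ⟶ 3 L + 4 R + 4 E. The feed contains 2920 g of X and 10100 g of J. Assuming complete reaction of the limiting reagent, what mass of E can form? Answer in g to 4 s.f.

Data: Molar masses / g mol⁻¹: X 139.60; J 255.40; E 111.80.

3118 g

n(X) = 2920 / 139.60 = 20.92 mol
n(J) = 10100 / 255.40 = 39.55 mol
n/ν for X = 20.92/3 = 6.973
n/ν for J = 39.55/3 = 13.18
Smallest n/ν is X → limiting reagent.
n(E) = (4/3) × 20.92 = 27.89 mol
mass = 27.89 × 111.80 = 3118 g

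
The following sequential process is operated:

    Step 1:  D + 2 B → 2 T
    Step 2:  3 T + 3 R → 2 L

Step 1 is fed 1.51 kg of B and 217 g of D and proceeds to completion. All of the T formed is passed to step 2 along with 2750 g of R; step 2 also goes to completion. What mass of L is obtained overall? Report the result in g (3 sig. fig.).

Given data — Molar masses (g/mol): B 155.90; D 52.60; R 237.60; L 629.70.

3460 g

Step 1:
n(B) = 1.510×1000 / 155.90 = 9.686 mol
n(D) = 217.0 / 52.60 = 4.125 mol
n/ν for B = 9.686/2 = 4.843
n/ν for D = 4.125/1 = 4.125
Smallest n/ν is D → limiting reagent.
n(T) produced = (2/1) × 4.125 = 8.250 mol
Step 2:
n(T) available = 8.250 mol
n(R) = 2750 / 237.60 = 11.57 mol
n/ν for T = 8.250/3 = 2.750
n/ν for R = 11.57/3 = 3.857
Smallest n/ν is T → limiting reagent.
n(L) = (2/3) × 8.250 = 5.500 mol
mass = 5.500 × 629.70 = 3463 g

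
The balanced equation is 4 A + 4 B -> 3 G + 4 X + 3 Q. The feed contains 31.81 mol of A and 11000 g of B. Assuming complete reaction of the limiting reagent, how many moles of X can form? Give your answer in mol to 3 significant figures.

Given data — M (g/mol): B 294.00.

n(A) = 31.81 mol
n(B) = 11000 / 294.00 = 37.41 mol
n/ν for A = 31.81/4 = 7.953
n/ν for B = 37.41/4 = 9.353
Smallest n/ν is A → limiting reagent.
n(X) = (4/4) × 31.81 = 31.81 mol

31.8 mol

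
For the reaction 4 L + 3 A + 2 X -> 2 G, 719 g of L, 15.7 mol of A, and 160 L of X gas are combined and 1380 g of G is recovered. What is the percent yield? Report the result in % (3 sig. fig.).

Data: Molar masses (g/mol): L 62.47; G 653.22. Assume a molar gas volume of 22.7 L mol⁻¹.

n(L) = 719.0 / 62.47 = 11.51 mol
n(A) = 15.70 mol
n(X) = 160.0 / 22.7 = 7.048 mol
n/ν for L = 11.51/4 = 2.878
n/ν for A = 15.70/3 = 5.233
n/ν for X = 7.048/2 = 3.524
Smallest n/ν is L → limiting reagent.
theoretical n(G) = (2/4) × 11.51 = 5.755 mol → 3759 g
% yield = 1380 / 3759 × 100 = 36.71 %

36.7 %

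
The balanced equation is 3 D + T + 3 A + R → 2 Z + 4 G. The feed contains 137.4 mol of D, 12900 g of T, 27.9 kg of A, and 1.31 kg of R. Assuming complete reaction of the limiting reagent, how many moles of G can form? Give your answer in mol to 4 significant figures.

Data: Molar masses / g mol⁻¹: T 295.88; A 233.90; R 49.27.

106.4 mol

n(D) = 137.4 mol
n(T) = 12900 / 295.88 = 43.60 mol
n(A) = 27.90×1000 / 233.90 = 119.3 mol
n(R) = 1.310×1000 / 49.27 = 26.59 mol
n/ν → D: 45.80, T: 43.60, A: 39.77, R: 26.59; R is limiting.
n(G) = (4/1) × 26.59 = 106.4 mol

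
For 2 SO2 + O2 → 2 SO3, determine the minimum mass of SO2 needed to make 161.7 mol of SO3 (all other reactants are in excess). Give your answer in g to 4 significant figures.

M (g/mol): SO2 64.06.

n(SO3) = 161.7 mol
n(SO2) = (2/2) × 161.7 = 161.7 mol
mass = 161.7 × 64.06 = 10360 g

10360 g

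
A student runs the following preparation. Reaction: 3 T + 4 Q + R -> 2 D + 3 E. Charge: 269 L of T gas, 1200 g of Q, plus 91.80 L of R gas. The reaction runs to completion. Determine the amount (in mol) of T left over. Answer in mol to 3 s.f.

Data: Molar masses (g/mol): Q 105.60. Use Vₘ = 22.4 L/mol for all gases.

3.49 mol

n(T) = 269.0 / 22.4 = 12.01 mol
n(Q) = 1200 / 105.60 = 11.36 mol
n(R) = 91.80 / 22.4 = 4.098 mol
n/ν for T = 12.01/3 = 4.003
n/ν for Q = 11.36/4 = 2.840
n/ν for R = 4.098/1 = 4.098
Smallest n/ν is Q → limiting reagent.
T consumed = (3/4) × 11.36 = 8.520 mol
T remaining = 12.01 − 8.520 = 3.490 mol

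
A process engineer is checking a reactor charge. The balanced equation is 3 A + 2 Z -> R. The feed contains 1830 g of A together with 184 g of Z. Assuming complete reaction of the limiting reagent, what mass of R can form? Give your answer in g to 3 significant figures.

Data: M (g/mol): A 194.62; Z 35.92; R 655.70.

1680 g

n(A) = 1830 / 194.62 = 9.403 mol
n(Z) = 184.0 / 35.92 = 5.122 mol
n/ν for A = 9.403/3 = 3.134
n/ν for Z = 5.122/2 = 2.561
Smallest n/ν is Z → limiting reagent.
n(R) = (1/2) × 5.122 = 2.561 mol
mass = 2.561 × 655.70 = 1679 g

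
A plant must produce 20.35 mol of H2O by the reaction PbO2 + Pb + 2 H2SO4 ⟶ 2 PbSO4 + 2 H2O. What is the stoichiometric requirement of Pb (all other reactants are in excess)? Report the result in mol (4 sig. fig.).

n(H2O) = 20.35 mol
n(Pb) = (1/2) × 20.35 = 10.18 mol

10.18 mol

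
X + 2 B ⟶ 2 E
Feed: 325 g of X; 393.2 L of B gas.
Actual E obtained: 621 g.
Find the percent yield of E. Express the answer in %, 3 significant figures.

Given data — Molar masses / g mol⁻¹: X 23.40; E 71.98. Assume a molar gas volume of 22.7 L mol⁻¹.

49.8 %

n(X) = 325.0 / 23.40 = 13.89 mol
n(B) = 393.2 / 22.7 = 17.32 mol
n/ν for X = 13.89/1 = 13.89
n/ν for B = 17.32/2 = 8.660
Smallest n/ν is B → limiting reagent.
theoretical n(E) = (2/2) × 17.32 = 17.32 mol → 1247 g
% yield = 621 / 1247 × 100 = 49.80 %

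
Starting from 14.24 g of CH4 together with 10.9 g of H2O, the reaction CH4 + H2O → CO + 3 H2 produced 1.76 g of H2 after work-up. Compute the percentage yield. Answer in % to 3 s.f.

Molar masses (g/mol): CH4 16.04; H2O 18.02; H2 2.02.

n(CH4) = 14.24 / 16.04 = 0.8878 mol
n(H2O) = 10.90 / 18.02 = 0.6049 mol
n/ν for CH4 = 0.8878/1 = 0.8878
n/ν for H2O = 0.6049/1 = 0.6049
Smallest n/ν is H2O → limiting reagent.
theoretical n(H2) = (3/1) × 0.6049 = 1.815 mol → 3.666 g
% yield = 1.76 / 3.666 × 100 = 48.01 %

48.0 %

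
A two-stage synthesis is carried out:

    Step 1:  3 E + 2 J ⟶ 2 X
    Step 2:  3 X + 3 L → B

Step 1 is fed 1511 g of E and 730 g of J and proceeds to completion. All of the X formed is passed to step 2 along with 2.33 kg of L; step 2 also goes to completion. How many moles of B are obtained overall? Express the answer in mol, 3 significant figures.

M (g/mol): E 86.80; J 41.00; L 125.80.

3.87 mol

Step 1:
n(E) = 1511 / 86.80 = 17.41 mol
n(J) = 730.0 / 41.00 = 17.80 mol
n/ν for E = 17.41/3 = 5.803
n/ν for J = 17.80/2 = 8.900
Smallest n/ν is E → limiting reagent.
n(X) produced = (2/3) × 17.41 = 11.61 mol
Step 2:
n(X) available = 11.61 mol
n(L) = 2.330×1000 / 125.80 = 18.52 mol
n/ν for X = 11.61/3 = 3.870
n/ν for L = 18.52/3 = 6.173
Smallest n/ν is X → limiting reagent.
n(B) = (1/3) × 11.61 = 3.870 mol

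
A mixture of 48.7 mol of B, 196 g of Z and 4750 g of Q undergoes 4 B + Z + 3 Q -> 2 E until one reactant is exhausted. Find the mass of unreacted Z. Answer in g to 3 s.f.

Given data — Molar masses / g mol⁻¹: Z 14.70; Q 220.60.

n(B) = 48.70 mol
n(Z) = 196.0 / 14.70 = 13.33 mol
n(Q) = 4750 / 220.60 = 21.53 mol
n/ν for B = 48.70/4 = 12.18
n/ν for Z = 13.33/1 = 13.33
n/ν for Q = 21.53/3 = 7.177
Smallest n/ν is Q → limiting reagent.
Z consumed = (1/3) × 21.53 = 7.177 mol
Z remaining = 13.33 − 7.177 = 6.153 mol
mass = 6.153 × 14.70 = 90.45 g

90.5 g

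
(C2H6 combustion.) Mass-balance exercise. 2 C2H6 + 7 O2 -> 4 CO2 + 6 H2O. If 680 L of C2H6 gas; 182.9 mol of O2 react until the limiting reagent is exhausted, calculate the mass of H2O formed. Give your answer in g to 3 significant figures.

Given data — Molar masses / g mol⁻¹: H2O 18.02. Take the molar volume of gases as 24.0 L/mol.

n(C2H6) = 680.0 / 24.0 = 28.33 mol
n(O2) = 182.9 mol
n/ν for C2H6 = 28.33/2 = 14.17
n/ν for O2 = 182.9/7 = 26.13
Smallest n/ν is C2H6 → limiting reagent.
n(H2O) = (6/2) × 28.33 = 84.99 mol
mass = 84.99 × 18.02 = 1532 g

1530 g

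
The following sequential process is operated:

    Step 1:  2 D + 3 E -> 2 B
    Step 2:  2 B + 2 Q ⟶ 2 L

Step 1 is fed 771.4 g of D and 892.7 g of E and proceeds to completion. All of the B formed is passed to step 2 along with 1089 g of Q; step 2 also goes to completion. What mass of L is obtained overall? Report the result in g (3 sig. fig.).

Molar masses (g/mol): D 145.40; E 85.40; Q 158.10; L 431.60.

2290 g

Step 1:
n(D) = 771.4 / 145.40 = 5.305 mol
n(E) = 892.7 / 85.40 = 10.45 mol
n/ν for D = 5.305/2 = 2.653
n/ν for E = 10.45/3 = 3.483
Smallest n/ν is D → limiting reagent.
n(B) produced = (2/2) × 5.305 = 5.305 mol
Step 2:
n(B) available = 5.305 mol
n(Q) = 1089 / 158.10 = 6.888 mol
n/ν for B = 5.305/2 = 2.653
n/ν for Q = 6.888/2 = 3.444
Smallest n/ν is B → limiting reagent.
n(L) = (2/2) × 5.305 = 5.305 mol
mass = 5.305 × 431.60 = 2290 g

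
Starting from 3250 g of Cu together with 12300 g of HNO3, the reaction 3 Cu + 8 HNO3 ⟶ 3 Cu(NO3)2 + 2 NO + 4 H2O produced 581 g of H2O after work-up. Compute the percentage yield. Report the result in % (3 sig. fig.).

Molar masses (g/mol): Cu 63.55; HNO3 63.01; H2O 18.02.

47.3 %

n(Cu) = 3250 / 63.55 = 51.14 mol
n(HNO3) = 12300 / 63.01 = 195.2 mol
n/ν → Cu: 17.05, HNO3: 24.40; Cu is limiting.
theoretical n(H2O) = (4/3) × 51.14 = 68.19 mol → 1229 g
% yield = 581 / 1229 × 100 = 47.27 %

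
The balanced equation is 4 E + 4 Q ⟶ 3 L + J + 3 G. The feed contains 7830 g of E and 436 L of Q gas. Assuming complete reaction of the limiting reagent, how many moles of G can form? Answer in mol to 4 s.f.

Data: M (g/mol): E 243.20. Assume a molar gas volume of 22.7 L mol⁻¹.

14.41 mol

n(E) = 7830 / 243.20 = 32.20 mol
n(Q) = 436.0 / 22.7 = 19.21 mol
n/ν for E = 32.20/4 = 8.050
n/ν for Q = 19.21/4 = 4.803
Smallest n/ν is Q → limiting reagent.
n(G) = (3/4) × 19.21 = 14.41 mol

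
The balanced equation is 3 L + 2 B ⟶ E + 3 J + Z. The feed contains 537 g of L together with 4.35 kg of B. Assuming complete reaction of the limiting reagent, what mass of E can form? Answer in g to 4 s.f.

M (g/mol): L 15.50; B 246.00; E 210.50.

1861 g

n(L) = 537.0 / 15.50 = 34.65 mol
n(B) = 4.350×1000 / 246.00 = 17.68 mol
n/ν for L = 34.65/3 = 11.55
n/ν for B = 17.68/2 = 8.840
Smallest n/ν is B → limiting reagent.
n(E) = (1/2) × 17.68 = 8.840 mol
mass = 8.840 × 210.50 = 1861 g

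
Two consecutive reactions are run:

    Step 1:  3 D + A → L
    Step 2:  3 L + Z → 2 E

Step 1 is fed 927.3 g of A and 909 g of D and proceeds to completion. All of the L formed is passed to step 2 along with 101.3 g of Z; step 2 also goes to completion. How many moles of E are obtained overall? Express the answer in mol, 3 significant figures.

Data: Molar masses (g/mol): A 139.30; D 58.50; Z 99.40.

Step 1:
n(A) = 927.3 / 139.30 = 6.657 mol
n(D) = 909.0 / 58.50 = 15.54 mol
n/ν → A: 6.657, D: 5.180; D is limiting.
n(L) produced = (1/3) × 15.54 = 5.180 mol
Step 2:
n(L) available = 5.180 mol
n(Z) = 101.3 / 99.40 = 1.019 mol
n/ν → L: 1.727, Z: 1.019; Z is limiting.
n(E) = (2/1) × 1.019 = 2.038 mol

2.04 mol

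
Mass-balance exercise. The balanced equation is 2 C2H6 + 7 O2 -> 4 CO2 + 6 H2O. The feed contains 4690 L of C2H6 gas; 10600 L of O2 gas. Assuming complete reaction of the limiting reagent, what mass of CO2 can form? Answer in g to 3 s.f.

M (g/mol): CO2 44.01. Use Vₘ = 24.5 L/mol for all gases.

n(C2H6) = 4690 / 24.5 = 191.4 mol
n(O2) = 10600 / 24.5 = 432.7 mol
n/ν for C2H6 = 191.4/2 = 95.70
n/ν for O2 = 432.7/7 = 61.81
Smallest n/ν is O2 → limiting reagent.
n(CO2) = (4/7) × 432.7 = 247.3 mol
mass = 247.3 × 44.01 = 10880 g

10900 g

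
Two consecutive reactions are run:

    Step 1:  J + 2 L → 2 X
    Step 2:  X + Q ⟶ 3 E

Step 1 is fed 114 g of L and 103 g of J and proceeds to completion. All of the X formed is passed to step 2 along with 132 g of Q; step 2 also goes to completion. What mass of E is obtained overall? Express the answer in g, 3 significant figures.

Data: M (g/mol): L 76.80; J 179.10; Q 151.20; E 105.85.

277 g

Step 1:
n(L) = 114.0 / 76.80 = 1.484 mol
n(J) = 103.0 / 179.10 = 0.5751 mol
n/ν → L: 0.7420, J: 0.5751; J is limiting.
n(X) produced = (2/1) × 0.5751 = 1.150 mol
Step 2:
n(X) available = 1.150 mol
n(Q) = 132.0 / 151.20 = 0.8730 mol
n/ν → X: 1.150, Q: 0.8730; Q is limiting.
n(E) = (3/1) × 0.8730 = 2.619 mol
mass = 2.619 × 105.85 = 277.2 g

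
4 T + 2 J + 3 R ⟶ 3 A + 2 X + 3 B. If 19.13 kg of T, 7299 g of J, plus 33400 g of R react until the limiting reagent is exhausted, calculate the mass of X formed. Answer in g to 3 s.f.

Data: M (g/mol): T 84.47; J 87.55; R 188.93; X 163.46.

13600 g

n(T) = 19.13×1000 / 84.47 = 226.5 mol
n(J) = 7299 / 87.55 = 83.37 mol
n(R) = 33400 / 188.93 = 176.8 mol
n/ν → T: 56.63, J: 41.69, R: 58.93; J is limiting.
n(X) = (2/2) × 83.37 = 83.37 mol
mass = 83.37 × 163.46 = 13630 g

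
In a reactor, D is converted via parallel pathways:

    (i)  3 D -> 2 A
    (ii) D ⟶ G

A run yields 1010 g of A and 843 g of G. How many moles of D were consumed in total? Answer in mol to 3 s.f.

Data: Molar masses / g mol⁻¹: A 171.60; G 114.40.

16.2 mol

n(A) = 1010 / 171.60 = 5.886 mol
n(G) = 843 / 114.40 = 7.369 mol
n(D) via (i) = (3/2)×5.886 = 8.829 mol
n(D) via (ii) = (1/1)×7.369 = 7.369 mol
total n(D) = 8.829 + 7.369 = 16.20 mol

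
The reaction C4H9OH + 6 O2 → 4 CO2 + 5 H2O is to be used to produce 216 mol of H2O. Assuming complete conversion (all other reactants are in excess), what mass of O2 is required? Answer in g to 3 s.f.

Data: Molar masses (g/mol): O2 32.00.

n(H2O) = 216.0 mol
n(O2) = (6/5) × 216.0 = 259.2 mol
mass = 259.2 × 32.00 = 8294 g

8290 g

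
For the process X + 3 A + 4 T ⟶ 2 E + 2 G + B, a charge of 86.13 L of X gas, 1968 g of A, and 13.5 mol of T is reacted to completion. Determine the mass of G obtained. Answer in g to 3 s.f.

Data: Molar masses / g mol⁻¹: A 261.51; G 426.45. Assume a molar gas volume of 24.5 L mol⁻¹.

2140 g

n(X) = 86.13 / 24.5 = 3.516 mol
n(A) = 1968 / 261.51 = 7.526 mol
n(T) = 13.50 mol
n/ν → X: 3.516, A: 2.509, T: 3.375; A is limiting.
n(G) = (2/3) × 7.526 = 5.017 mol
mass = 5.017 × 426.45 = 2139 g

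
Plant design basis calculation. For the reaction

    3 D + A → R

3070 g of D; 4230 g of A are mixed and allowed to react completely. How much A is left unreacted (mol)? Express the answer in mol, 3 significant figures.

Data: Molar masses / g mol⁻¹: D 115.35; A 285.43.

n(D) = 3070 / 115.35 = 26.61 mol
n(A) = 4230 / 285.43 = 14.82 mol
n/ν → D: 8.870, A: 14.82; D is limiting.
A consumed = (1/3) × 26.61 = 8.870 mol
A remaining = 14.82 − 8.870 = 5.950 mol

5.95 mol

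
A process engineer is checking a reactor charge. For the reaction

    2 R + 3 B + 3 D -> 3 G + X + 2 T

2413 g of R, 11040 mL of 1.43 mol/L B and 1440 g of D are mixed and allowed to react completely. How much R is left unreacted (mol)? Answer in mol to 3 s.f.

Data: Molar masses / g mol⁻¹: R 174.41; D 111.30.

5.21 mol

n(R) = 2413 / 174.41 = 13.84 mol
n(B) = 1.43 × 11040/1000 = 15.79 mol
n(D) = 1440 / 111.30 = 12.94 mol
n/ν → R: 6.920, B: 5.263, D: 4.313; D is limiting.
R consumed = (2/3) × 12.94 = 8.627 mol
R remaining = 13.84 − 8.627 = 5.213 mol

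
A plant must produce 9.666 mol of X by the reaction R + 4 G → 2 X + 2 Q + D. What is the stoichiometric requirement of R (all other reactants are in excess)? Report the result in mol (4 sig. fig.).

n(X) = 9.666 mol
n(R) = (1/2) × 9.666 = 4.833 mol

4.833 mol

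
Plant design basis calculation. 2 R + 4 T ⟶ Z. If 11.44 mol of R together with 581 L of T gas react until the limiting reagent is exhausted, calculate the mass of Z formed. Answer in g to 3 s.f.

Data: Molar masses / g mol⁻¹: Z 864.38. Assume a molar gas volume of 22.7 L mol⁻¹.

4940 g

n(R) = 11.44 mol
n(T) = 581.0 / 22.7 = 25.59 mol
n/ν → R: 5.720, T: 6.398; R is limiting.
n(Z) = (1/2) × 11.44 = 5.720 mol
mass = 5.720 × 864.38 = 4944 g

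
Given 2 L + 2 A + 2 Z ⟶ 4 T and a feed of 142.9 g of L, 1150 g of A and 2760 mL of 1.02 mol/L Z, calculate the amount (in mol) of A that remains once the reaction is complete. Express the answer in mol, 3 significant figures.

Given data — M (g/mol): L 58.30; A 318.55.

1.16 mol

n(L) = 142.9 / 58.30 = 2.451 mol
n(A) = 1150 / 318.55 = 3.610 mol
n(Z) = 1.02 × 2760/1000 = 2.815 mol
n/ν for L = 2.451/2 = 1.226
n/ν for A = 3.610/2 = 1.805
n/ν for Z = 2.815/2 = 1.408
Smallest n/ν is L → limiting reagent.
A consumed = (2/2) × 2.451 = 2.451 mol
A remaining = 3.610 − 2.451 = 1.159 mol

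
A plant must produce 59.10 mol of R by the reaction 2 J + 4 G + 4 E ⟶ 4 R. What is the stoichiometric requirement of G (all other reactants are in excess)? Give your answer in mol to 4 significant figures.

59.10 mol

n(R) = 59.10 mol
n(G) = (4/4) × 59.10 = 59.10 mol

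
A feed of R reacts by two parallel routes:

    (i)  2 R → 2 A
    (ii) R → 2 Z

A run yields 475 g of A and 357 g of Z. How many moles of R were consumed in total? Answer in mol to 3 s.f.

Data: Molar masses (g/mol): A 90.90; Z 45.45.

9.15 mol

n(A) = 475 / 90.90 = 5.226 mol
n(Z) = 357 / 45.45 = 7.855 mol
n(R) via (i) = (2/2)×5.226 = 5.226 mol
n(R) via (ii) = (1/2)×7.855 = 3.928 mol
total n(R) = 5.226 + 3.928 = 9.154 mol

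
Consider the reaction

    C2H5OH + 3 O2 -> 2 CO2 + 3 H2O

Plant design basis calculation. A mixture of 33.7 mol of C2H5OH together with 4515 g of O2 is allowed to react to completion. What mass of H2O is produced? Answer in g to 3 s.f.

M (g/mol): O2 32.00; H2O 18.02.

n(C2H5OH) = 33.70 mol
n(O2) = 4515 / 32.00 = 141.1 mol
n/ν for C2H5OH = 33.70/1 = 33.70
n/ν for O2 = 141.1/3 = 47.03
Smallest n/ν is C2H5OH → limiting reagent.
n(H2O) = (3/1) × 33.70 = 101.1 mol
mass = 101.1 × 18.02 = 1822 g

1820 g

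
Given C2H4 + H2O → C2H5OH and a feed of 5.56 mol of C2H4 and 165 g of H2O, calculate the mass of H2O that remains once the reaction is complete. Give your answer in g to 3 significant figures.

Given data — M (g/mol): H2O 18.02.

64.8 g

n(C2H4) = 5.560 mol
n(H2O) = 165.0 / 18.02 = 9.156 mol
n/ν → C2H4: 5.560, H2O: 9.156; C2H4 is limiting.
H2O consumed = (1/1) × 5.560 = 5.560 mol
H2O remaining = 9.156 − 5.560 = 3.596 mol
mass = 3.596 × 18.02 = 64.80 g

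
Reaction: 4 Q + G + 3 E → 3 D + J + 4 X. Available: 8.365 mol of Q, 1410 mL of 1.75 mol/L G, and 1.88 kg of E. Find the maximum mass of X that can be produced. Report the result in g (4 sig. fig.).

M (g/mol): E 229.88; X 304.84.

n(Q) = 8.365 mol
n(G) = 1.75 × 1410/1000 = 2.468 mol
n(E) = 1.880×1000 / 229.88 = 8.178 mol
n/ν for Q = 8.365/4 = 2.091
n/ν for G = 2.468/1 = 2.468
n/ν for E = 8.178/3 = 2.726
Smallest n/ν is Q → limiting reagent.
n(X) = (4/4) × 8.365 = 8.365 mol
mass = 8.365 × 304.84 = 2550 g

2550 g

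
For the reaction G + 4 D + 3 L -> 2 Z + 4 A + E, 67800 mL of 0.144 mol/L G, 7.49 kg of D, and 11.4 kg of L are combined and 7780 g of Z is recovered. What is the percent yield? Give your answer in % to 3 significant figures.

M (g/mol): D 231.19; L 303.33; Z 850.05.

n(G) = 0.144 × 67800/1000 = 9.763 mol
n(D) = 7.490×1000 / 231.19 = 32.40 mol
n(L) = 11.40×1000 / 303.33 = 37.58 mol
n/ν for G = 9.763/1 = 9.763
n/ν for D = 32.40/4 = 8.100
n/ν for L = 37.58/3 = 12.53
Smallest n/ν is D → limiting reagent.
theoretical n(Z) = (2/4) × 32.40 = 16.20 mol → 13770 g
% yield = 7780 / 13770 × 100 = 56.50 %

56.5 %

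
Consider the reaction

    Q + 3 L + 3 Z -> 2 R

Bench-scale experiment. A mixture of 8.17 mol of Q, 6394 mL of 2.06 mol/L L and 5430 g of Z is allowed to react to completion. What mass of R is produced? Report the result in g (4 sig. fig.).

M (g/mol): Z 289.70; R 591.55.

5194 g

n(Q) = 8.170 mol
n(L) = 2.06 × 6394/1000 = 13.17 mol
n(Z) = 5430 / 289.70 = 18.74 mol
n/ν for Q = 8.170/1 = 8.170
n/ν for L = 13.17/3 = 4.390
n/ν for Z = 18.74/3 = 6.247
Smallest n/ν is L → limiting reagent.
n(R) = (2/3) × 13.17 = 8.780 mol
mass = 8.780 × 591.55 = 5194 g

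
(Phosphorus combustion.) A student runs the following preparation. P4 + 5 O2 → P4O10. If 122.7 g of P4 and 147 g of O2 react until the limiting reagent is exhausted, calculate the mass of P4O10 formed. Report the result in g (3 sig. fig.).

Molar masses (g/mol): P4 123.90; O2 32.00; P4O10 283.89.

n(P4) = 122.7 / 123.90 = 0.9903 mol
n(O2) = 147.0 / 32.00 = 4.594 mol
n/ν → P4: 0.9903, O2: 0.9188; O2 is limiting.
n(P4O10) = (1/5) × 4.594 = 0.9188 mol
mass = 0.9188 × 283.89 = 260.8 g

261 g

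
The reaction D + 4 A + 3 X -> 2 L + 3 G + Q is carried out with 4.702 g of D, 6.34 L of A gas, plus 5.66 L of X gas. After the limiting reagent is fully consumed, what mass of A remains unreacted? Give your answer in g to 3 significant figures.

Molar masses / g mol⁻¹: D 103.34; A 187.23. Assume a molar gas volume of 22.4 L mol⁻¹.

18.9 g

n(D) = 4.702 / 103.34 = 0.04550 mol
n(A) = 6.340 / 22.4 = 0.2830 mol
n(X) = 5.660 / 22.4 = 0.2527 mol
n/ν → D: 0.04550, A: 0.07075, X: 0.08423; D is limiting.
A consumed = (4/1) × 0.04550 = 0.1820 mol
A remaining = 0.2830 − 0.1820 = 0.1010 mol
mass = 0.1010 × 187.23 = 18.91 g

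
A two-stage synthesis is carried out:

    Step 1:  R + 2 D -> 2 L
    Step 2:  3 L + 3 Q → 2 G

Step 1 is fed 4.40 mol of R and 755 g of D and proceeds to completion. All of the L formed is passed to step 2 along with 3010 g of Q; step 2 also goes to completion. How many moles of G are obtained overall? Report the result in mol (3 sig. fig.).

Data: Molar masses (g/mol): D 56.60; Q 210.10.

5.87 mol

Step 1:
n(R) = 4.400 mol
n(D) = 755.0 / 56.60 = 13.34 mol
n/ν → R: 4.400, D: 6.670; R is limiting.
n(L) produced = (2/1) × 4.400 = 8.800 mol
Step 2:
n(L) available = 8.800 mol
n(Q) = 3010 / 210.10 = 14.33 mol
n/ν → L: 2.933, Q: 4.777; L is limiting.
n(G) = (2/3) × 8.800 = 5.867 mol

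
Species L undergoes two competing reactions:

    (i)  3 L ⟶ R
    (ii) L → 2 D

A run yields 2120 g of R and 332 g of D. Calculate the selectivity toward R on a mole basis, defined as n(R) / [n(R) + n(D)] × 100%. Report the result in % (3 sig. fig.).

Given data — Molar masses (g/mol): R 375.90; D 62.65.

n(R) = 2120 / 375.90 = 5.640 mol
n(D) = 332 / 62.65 = 5.299 mol
selectivity = 5.640/(5.640+5.299) × 100 = 51.56 %

51.6 %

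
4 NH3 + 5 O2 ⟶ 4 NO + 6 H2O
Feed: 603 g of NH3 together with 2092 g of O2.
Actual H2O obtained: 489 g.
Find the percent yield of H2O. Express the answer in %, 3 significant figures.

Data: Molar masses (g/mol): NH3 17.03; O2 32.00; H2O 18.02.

51.1 %

n(NH3) = 603.0 / 17.03 = 35.41 mol
n(O2) = 2092 / 32.00 = 65.38 mol
n/ν → NH3: 8.853, O2: 13.08; NH3 is limiting.
theoretical n(H2O) = (6/4) × 35.41 = 53.12 mol → 957.2 g
% yield = 489 / 957.2 × 100 = 51.09 %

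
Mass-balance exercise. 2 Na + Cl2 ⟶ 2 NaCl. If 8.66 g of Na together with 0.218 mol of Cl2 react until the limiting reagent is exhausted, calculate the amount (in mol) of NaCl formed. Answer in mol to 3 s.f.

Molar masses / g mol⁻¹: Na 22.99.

0.377 mol

n(Na) = 8.660 / 22.99 = 0.3767 mol
n(Cl2) = 0.2180 mol
n/ν for Na = 0.3767/2 = 0.1884
n/ν for Cl2 = 0.2180/1 = 0.2180
Smallest n/ν is Na → limiting reagent.
n(NaCl) = (2/2) × 0.3767 = 0.3767 mol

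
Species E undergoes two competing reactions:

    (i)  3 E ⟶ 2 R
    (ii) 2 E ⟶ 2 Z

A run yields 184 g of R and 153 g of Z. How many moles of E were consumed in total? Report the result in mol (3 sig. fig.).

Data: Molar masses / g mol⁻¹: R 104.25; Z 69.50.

4.85 mol

n(R) = 184 / 104.25 = 1.765 mol
n(Z) = 153 / 69.50 = 2.201 mol
n(E) via (i) = (3/2)×1.765 = 2.648 mol
n(E) via (ii) = (2/2)×2.201 = 2.201 mol
total n(E) = 2.648 + 2.201 = 4.849 mol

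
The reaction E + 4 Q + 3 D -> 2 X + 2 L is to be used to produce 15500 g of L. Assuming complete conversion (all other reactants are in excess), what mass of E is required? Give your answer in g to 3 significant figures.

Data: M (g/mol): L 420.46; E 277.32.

5110 g

n(L) = 15500 / 420.46 = 36.86 mol
n(E) = (1/2) × 36.86 = 18.43 mol
mass = 18.43 × 277.32 = 5111 g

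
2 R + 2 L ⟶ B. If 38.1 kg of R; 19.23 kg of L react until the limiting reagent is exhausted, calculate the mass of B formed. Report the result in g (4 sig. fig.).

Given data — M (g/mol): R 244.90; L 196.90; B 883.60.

43150 g

n(R) = 38.10×1000 / 244.90 = 155.6 mol
n(L) = 19.23×1000 / 196.90 = 97.66 mol
n/ν for R = 155.6/2 = 77.80
n/ν for L = 97.66/2 = 48.83
Smallest n/ν is L → limiting reagent.
n(B) = (1/2) × 97.66 = 48.83 mol
mass = 48.83 × 883.60 = 43150 g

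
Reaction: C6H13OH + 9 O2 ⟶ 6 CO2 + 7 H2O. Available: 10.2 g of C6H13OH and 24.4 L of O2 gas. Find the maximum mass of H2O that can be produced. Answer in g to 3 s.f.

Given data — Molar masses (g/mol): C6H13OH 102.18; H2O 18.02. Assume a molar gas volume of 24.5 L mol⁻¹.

n(C6H13OH) = 10.20 / 102.18 = 0.09982 mol
n(O2) = 24.40 / 24.5 = 0.9959 mol
n/ν for C6H13OH = 0.09982/1 = 0.09982
n/ν for O2 = 0.9959/9 = 0.1107
Smallest n/ν is C6H13OH → limiting reagent.
n(H2O) = (7/1) × 0.09982 = 0.6987 mol
mass = 0.6987 × 18.02 = 12.59 g

12.6 g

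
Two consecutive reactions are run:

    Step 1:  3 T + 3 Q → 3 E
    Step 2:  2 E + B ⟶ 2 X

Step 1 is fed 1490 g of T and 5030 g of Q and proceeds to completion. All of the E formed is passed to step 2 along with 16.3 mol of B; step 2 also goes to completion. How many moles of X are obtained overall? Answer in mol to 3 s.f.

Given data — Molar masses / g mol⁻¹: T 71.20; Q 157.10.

20.9 mol

Step 1:
n(T) = 1490 / 71.20 = 20.93 mol
n(Q) = 5030 / 157.10 = 32.02 mol
n/ν for T = 20.93/3 = 6.977
n/ν for Q = 32.02/3 = 10.67
Smallest n/ν is T → limiting reagent.
n(E) produced = (3/3) × 20.93 = 20.93 mol
Step 2:
n(E) available = 20.93 mol
n(B) = 16.30 mol
n/ν for E = 20.93/2 = 10.47
n/ν for B = 16.30/1 = 16.30
Smallest n/ν is E → limiting reagent.
n(X) = (2/2) × 20.93 = 20.93 mol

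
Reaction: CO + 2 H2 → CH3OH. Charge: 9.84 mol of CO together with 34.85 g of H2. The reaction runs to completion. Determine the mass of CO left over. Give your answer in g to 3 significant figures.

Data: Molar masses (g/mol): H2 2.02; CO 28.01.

n(CO) = 9.840 mol
n(H2) = 34.85 / 2.02 = 17.25 mol
n/ν → CO: 9.840, H2: 8.625; H2 is limiting.
CO consumed = (1/2) × 17.25 = 8.625 mol
CO remaining = 9.840 − 8.625 = 1.215 mol
mass = 1.215 × 28.01 = 34.03 g

34.0 g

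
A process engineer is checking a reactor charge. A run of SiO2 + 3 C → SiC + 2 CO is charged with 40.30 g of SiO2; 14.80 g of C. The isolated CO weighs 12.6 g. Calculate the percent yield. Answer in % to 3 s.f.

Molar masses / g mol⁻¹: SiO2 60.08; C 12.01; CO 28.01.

n(SiO2) = 40.30 / 60.08 = 0.6708 mol
n(C) = 14.80 / 12.01 = 1.232 mol
n/ν → SiO2: 0.6708, C: 0.4107; C is limiting.
theoretical n(CO) = (2/3) × 1.232 = 0.8213 mol → 23.00 g
% yield = 12.6 / 23.00 × 100 = 54.78 %

54.8 %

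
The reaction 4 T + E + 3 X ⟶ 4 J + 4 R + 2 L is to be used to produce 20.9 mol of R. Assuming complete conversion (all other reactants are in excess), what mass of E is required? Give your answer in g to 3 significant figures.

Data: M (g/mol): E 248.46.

n(R) = 20.90 mol
n(E) = (1/4) × 20.90 = 5.225 mol
mass = 5.225 × 248.46 = 1298 g

1300 g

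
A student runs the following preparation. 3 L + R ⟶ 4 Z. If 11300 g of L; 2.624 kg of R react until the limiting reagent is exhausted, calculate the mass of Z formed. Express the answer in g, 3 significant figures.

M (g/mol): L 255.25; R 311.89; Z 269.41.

n(L) = 11300 / 255.25 = 44.27 mol
n(R) = 2.624×1000 / 311.89 = 8.413 mol
n/ν → L: 14.76, R: 8.413; R is limiting.
n(Z) = (4/1) × 8.413 = 33.65 mol
mass = 33.65 × 269.41 = 9066 g

9070 g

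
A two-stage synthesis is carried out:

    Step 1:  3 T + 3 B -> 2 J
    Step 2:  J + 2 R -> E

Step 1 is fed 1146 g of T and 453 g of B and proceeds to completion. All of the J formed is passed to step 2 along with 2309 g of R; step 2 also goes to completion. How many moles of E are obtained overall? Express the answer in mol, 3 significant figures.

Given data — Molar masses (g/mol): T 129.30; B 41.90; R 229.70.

Step 1:
n(T) = 1146 / 129.30 = 8.863 mol
n(B) = 453.0 / 41.90 = 10.81 mol
n/ν for T = 8.863/3 = 2.954
n/ν for B = 10.81/3 = 3.603
Smallest n/ν is T → limiting reagent.
n(J) produced = (2/3) × 8.863 = 5.909 mol
Step 2:
n(J) available = 5.909 mol
n(R) = 2309 / 229.70 = 10.05 mol
n/ν for J = 5.909/1 = 5.909
n/ν for R = 10.05/2 = 5.025
Smallest n/ν is R → limiting reagent.
n(E) = (1/2) × 10.05 = 5.025 mol

5.03 mol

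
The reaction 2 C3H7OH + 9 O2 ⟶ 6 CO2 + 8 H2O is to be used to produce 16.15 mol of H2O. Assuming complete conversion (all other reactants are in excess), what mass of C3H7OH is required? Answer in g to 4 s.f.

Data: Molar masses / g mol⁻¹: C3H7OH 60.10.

n(H2O) = 16.15 mol
n(C3H7OH) = (2/8) × 16.15 = 4.038 mol
mass = 4.038 × 60.10 = 242.7 g

242.7 g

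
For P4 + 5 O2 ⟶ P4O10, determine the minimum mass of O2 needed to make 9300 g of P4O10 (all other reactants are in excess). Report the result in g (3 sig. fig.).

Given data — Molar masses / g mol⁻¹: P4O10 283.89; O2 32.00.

5240 g

n(P4O10) = 9300 / 283.89 = 32.76 mol
n(O2) = (5/1) × 32.76 = 163.8 mol
mass = 163.8 × 32.00 = 5242 g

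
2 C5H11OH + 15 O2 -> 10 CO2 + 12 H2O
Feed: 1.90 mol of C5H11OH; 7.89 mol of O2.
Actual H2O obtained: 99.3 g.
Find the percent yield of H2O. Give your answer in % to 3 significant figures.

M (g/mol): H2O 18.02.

87.3 %

n(C5H11OH) = 1.900 mol
n(O2) = 7.890 mol
n/ν for C5H11OH = 1.900/2 = 0.9500
n/ν for O2 = 7.890/15 = 0.5260
Smallest n/ν is O2 → limiting reagent.
theoretical n(H2O) = (12/15) × 7.890 = 6.312 mol → 113.7 g
% yield = 99.3 / 113.7 × 100 = 87.34 %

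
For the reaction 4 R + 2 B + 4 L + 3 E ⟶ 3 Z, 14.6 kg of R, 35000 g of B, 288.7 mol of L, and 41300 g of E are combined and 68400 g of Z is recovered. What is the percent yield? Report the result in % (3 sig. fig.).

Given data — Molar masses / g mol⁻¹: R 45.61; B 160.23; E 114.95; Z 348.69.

90.6 %

n(R) = 14.60×1000 / 45.61 = 320.1 mol
n(B) = 35000 / 160.23 = 218.4 mol
n(L) = 288.7 mol
n(E) = 41300 / 114.95 = 359.3 mol
n/ν → R: 80.03, B: 109.2, L: 72.18, E: 119.8; L is limiting.
theoretical n(Z) = (3/4) × 288.7 = 216.5 mol → 75490 g
% yield = 68400 / 75490 × 100 = 90.61 %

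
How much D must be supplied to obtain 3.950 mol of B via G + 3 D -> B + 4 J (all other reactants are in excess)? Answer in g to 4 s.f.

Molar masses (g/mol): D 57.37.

679.8 g

n(B) = 3.950 mol
n(D) = (3/1) × 3.950 = 11.85 mol
mass = 11.85 × 57.37 = 679.8 g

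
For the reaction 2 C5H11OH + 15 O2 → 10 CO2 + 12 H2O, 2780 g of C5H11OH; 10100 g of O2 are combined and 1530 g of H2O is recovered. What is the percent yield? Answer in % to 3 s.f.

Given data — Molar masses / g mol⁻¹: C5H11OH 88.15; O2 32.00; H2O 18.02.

n(C5H11OH) = 2780 / 88.15 = 31.54 mol
n(O2) = 10100 / 32.00 = 315.6 mol
n/ν for C5H11OH = 31.54/2 = 15.77
n/ν for O2 = 315.6/15 = 21.04
Smallest n/ν is C5H11OH → limiting reagent.
theoretical n(H2O) = (12/2) × 31.54 = 189.2 mol → 3409 g
% yield = 1530 / 3409 × 100 = 44.88 %

44.9 %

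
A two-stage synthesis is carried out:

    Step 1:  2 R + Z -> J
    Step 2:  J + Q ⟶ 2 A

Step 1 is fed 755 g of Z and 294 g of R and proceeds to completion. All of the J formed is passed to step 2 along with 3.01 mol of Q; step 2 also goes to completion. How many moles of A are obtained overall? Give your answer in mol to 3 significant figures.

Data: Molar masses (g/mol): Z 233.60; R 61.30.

Step 1:
n(Z) = 755.0 / 233.60 = 3.232 mol
n(R) = 294.0 / 61.30 = 4.796 mol
n/ν for Z = 3.232/1 = 3.232
n/ν for R = 4.796/2 = 2.398
Smallest n/ν is R → limiting reagent.
n(J) produced = (1/2) × 4.796 = 2.398 mol
Step 2:
n(J) available = 2.398 mol
n(Q) = 3.010 mol
n/ν for J = 2.398/1 = 2.398
n/ν for Q = 3.010/1 = 3.010
Smallest n/ν is J → limiting reagent.
n(A) = (2/1) × 2.398 = 4.796 mol

4.80 mol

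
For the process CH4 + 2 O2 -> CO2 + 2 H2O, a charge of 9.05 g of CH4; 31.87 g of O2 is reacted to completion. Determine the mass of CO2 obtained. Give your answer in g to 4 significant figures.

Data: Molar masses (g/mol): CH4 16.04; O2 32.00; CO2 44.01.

n(CH4) = 9.050 / 16.04 = 0.5642 mol
n(O2) = 31.87 / 32.00 = 0.9959 mol
n/ν for CH4 = 0.5642/1 = 0.5642
n/ν for O2 = 0.9959/2 = 0.4980
Smallest n/ν is O2 → limiting reagent.
n(CO2) = (1/2) × 0.9959 = 0.4980 mol
mass = 0.4980 × 44.01 = 21.92 g

21.92 g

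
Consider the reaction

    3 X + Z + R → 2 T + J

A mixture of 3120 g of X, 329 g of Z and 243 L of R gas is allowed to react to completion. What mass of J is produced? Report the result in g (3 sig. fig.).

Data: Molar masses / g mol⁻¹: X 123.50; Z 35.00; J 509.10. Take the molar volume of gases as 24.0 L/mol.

4290 g

n(X) = 3120 / 123.50 = 25.26 mol
n(Z) = 329.0 / 35.00 = 9.400 mol
n(R) = 243.0 / 24.0 = 10.13 mol
n/ν → X: 8.420, Z: 9.400, R: 10.13; X is limiting.
n(J) = (1/3) × 25.26 = 8.420 mol
mass = 8.420 × 509.10 = 4287 g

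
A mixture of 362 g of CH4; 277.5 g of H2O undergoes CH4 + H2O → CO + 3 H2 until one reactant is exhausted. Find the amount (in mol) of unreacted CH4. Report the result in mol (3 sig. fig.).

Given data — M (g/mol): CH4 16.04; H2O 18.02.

n(CH4) = 362.0 / 16.04 = 22.57 mol
n(H2O) = 277.5 / 18.02 = 15.40 mol
n/ν → CH4: 22.57, H2O: 15.40; H2O is limiting.
CH4 consumed = (1/1) × 15.40 = 15.40 mol
CH4 remaining = 22.57 − 15.40 = 7.170 mol

7.17 mol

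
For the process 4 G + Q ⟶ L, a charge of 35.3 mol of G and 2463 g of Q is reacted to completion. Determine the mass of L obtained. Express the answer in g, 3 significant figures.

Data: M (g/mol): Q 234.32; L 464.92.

4100 g

n(G) = 35.30 mol
n(Q) = 2463 / 234.32 = 10.51 mol
n/ν for G = 35.30/4 = 8.825
n/ν for Q = 10.51/1 = 10.51
Smallest n/ν is G → limiting reagent.
n(L) = (1/4) × 35.30 = 8.825 mol
mass = 8.825 × 464.92 = 4103 g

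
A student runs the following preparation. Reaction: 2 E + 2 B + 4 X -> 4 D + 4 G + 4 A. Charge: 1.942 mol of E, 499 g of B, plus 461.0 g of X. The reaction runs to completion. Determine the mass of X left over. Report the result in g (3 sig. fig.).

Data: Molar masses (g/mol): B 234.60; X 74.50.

n(E) = 1.942 mol
n(B) = 499.0 / 234.60 = 2.127 mol
n(X) = 461.0 / 74.50 = 6.188 mol
n/ν for E = 1.942/2 = 0.9710
n/ν for B = 2.127/2 = 1.064
n/ν for X = 6.188/4 = 1.547
Smallest n/ν is E → limiting reagent.
X consumed = (4/2) × 1.942 = 3.884 mol
X remaining = 6.188 − 3.884 = 2.304 mol
mass = 2.304 × 74.50 = 171.6 g

172 g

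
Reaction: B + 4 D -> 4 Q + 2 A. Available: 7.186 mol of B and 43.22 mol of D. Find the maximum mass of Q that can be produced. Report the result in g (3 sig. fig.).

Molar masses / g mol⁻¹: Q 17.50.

n(B) = 7.186 mol
n(D) = 43.22 mol
n/ν for B = 7.186/1 = 7.186
n/ν for D = 43.22/4 = 10.81
Smallest n/ν is B → limiting reagent.
n(Q) = (4/1) × 7.186 = 28.74 mol
mass = 28.74 × 17.50 = 503.0 g

503 g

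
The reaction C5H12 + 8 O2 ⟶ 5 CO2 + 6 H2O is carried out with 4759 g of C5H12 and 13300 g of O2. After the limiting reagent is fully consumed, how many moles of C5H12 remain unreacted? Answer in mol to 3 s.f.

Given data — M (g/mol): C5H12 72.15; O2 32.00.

14.0 mol

n(C5H12) = 4759 / 72.15 = 65.96 mol
n(O2) = 13300 / 32.00 = 415.6 mol
n/ν for C5H12 = 65.96/1 = 65.96
n/ν for O2 = 415.6/8 = 51.95
Smallest n/ν is O2 → limiting reagent.
C5H12 consumed = (1/8) × 415.6 = 51.95 mol
C5H12 remaining = 65.96 − 51.95 = 14.01 mol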